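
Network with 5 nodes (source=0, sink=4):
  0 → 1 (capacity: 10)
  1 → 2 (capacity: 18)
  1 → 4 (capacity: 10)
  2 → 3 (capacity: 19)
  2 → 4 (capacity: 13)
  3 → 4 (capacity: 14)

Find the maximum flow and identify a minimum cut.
Max flow = 10, Min cut edges: (0,1)

Maximum flow: 10
Minimum cut: (0,1)
Partition: S = [0], T = [1, 2, 3, 4]

Max-flow min-cut theorem verified: both equal 10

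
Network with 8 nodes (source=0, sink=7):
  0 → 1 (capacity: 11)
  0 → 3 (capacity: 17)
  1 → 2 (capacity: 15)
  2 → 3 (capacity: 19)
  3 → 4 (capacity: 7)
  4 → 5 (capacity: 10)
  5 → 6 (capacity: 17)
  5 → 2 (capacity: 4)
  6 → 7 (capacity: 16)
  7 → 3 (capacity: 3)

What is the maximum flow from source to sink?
Maximum flow = 7

Max flow: 7

Flow assignment:
  0 → 1: 7/11
  1 → 2: 7/15
  2 → 3: 7/19
  3 → 4: 7/7
  4 → 5: 7/10
  5 → 6: 7/17
  6 → 7: 7/16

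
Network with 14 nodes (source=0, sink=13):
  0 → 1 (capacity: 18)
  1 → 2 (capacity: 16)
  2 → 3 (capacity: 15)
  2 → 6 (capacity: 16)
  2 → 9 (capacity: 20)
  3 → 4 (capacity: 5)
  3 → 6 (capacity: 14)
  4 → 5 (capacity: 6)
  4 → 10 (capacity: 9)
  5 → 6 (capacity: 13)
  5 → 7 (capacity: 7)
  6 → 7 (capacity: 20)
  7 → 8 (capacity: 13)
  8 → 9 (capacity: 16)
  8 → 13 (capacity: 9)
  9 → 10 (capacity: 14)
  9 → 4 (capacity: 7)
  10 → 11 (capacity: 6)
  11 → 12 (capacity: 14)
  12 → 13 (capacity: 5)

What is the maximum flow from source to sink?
Maximum flow = 14

Max flow: 14

Flow assignment:
  0 → 1: 14/18
  1 → 2: 14/16
  2 → 3: 2/15
  2 → 6: 9/16
  2 → 9: 3/20
  3 → 4: 2/5
  4 → 10: 2/9
  6 → 7: 9/20
  7 → 8: 9/13
  8 → 13: 9/9
  9 → 10: 3/14
  10 → 11: 5/6
  11 → 12: 5/14
  12 → 13: 5/5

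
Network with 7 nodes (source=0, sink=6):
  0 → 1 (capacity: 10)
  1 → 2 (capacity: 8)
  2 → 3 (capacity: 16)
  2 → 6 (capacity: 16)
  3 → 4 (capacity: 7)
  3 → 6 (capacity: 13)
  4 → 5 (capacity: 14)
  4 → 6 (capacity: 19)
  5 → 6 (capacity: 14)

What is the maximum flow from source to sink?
Maximum flow = 8

Max flow: 8

Flow assignment:
  0 → 1: 8/10
  1 → 2: 8/8
  2 → 6: 8/16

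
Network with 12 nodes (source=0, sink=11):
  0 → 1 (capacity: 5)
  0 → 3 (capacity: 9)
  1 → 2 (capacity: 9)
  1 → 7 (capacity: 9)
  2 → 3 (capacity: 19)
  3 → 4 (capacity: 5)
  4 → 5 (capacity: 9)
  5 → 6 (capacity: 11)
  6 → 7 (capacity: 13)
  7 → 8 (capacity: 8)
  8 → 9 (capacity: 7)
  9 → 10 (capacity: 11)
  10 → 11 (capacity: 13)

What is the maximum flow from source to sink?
Maximum flow = 7

Max flow: 7

Flow assignment:
  0 → 1: 2/5
  0 → 3: 5/9
  1 → 7: 2/9
  3 → 4: 5/5
  4 → 5: 5/9
  5 → 6: 5/11
  6 → 7: 5/13
  7 → 8: 7/8
  8 → 9: 7/7
  9 → 10: 7/11
  10 → 11: 7/13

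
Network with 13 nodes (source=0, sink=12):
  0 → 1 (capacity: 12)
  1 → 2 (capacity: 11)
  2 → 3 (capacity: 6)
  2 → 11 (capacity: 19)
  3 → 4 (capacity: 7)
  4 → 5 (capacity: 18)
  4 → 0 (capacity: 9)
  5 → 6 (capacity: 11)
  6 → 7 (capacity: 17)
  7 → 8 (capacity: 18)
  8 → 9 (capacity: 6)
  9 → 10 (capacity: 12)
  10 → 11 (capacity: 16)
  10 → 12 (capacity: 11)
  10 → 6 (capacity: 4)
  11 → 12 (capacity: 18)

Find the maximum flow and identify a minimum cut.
Max flow = 11, Min cut edges: (1,2)

Maximum flow: 11
Minimum cut: (1,2)
Partition: S = [0, 1], T = [2, 3, 4, 5, 6, 7, 8, 9, 10, 11, 12]

Max-flow min-cut theorem verified: both equal 11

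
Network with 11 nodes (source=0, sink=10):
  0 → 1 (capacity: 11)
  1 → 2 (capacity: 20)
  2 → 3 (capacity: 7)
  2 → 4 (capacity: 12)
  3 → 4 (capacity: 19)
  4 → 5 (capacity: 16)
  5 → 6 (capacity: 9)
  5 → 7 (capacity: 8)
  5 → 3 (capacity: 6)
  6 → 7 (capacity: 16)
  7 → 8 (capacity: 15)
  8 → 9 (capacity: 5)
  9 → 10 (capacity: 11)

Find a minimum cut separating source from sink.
Min cut value = 5, edges: (8,9)

Min cut value: 5
Partition: S = [0, 1, 2, 3, 4, 5, 6, 7, 8], T = [9, 10]
Cut edges: (8,9)

By max-flow min-cut theorem, max flow = min cut = 5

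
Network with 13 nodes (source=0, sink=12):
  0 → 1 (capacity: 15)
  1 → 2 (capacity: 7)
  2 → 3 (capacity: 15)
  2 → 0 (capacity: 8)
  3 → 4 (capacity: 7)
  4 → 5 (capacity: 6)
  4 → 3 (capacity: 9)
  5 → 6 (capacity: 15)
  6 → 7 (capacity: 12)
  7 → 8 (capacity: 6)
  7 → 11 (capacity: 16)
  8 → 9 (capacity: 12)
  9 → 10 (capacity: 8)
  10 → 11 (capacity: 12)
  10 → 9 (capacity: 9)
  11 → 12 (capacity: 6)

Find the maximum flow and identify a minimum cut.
Max flow = 6, Min cut edges: (11,12)

Maximum flow: 6
Minimum cut: (11,12)
Partition: S = [0, 1, 2, 3, 4, 5, 6, 7, 8, 9, 10, 11], T = [12]

Max-flow min-cut theorem verified: both equal 6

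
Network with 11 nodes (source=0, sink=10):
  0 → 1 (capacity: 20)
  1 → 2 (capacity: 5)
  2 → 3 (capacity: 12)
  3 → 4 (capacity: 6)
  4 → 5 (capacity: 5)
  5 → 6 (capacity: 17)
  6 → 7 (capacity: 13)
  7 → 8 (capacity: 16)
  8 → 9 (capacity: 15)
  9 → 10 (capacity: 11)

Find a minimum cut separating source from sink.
Min cut value = 5, edges: (4,5)

Min cut value: 5
Partition: S = [0, 1, 2, 3, 4], T = [5, 6, 7, 8, 9, 10]
Cut edges: (4,5)

By max-flow min-cut theorem, max flow = min cut = 5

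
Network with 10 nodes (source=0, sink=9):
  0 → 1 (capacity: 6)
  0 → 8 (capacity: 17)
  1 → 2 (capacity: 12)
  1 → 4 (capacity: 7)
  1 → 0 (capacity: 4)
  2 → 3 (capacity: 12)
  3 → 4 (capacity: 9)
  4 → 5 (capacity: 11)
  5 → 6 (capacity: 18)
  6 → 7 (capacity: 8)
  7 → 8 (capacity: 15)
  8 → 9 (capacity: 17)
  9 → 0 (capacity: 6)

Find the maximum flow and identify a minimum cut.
Max flow = 17, Min cut edges: (8,9)

Maximum flow: 17
Minimum cut: (8,9)
Partition: S = [0, 1, 2, 3, 4, 5, 6, 7, 8], T = [9]

Max-flow min-cut theorem verified: both equal 17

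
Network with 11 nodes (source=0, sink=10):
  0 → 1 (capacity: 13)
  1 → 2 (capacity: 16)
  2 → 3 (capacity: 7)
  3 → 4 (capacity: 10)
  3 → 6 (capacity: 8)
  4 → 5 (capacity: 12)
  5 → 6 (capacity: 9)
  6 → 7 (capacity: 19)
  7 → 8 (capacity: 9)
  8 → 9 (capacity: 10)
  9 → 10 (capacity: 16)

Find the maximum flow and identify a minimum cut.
Max flow = 7, Min cut edges: (2,3)

Maximum flow: 7
Minimum cut: (2,3)
Partition: S = [0, 1, 2], T = [3, 4, 5, 6, 7, 8, 9, 10]

Max-flow min-cut theorem verified: both equal 7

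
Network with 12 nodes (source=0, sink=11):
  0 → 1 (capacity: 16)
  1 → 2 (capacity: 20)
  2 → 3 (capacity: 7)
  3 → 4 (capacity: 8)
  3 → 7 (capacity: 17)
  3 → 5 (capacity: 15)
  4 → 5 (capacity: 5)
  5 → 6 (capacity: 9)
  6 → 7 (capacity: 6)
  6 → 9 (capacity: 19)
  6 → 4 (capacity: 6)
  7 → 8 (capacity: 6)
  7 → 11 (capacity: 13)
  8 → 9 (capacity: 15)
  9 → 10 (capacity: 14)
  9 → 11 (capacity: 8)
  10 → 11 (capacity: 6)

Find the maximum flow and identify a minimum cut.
Max flow = 7, Min cut edges: (2,3)

Maximum flow: 7
Minimum cut: (2,3)
Partition: S = [0, 1, 2], T = [3, 4, 5, 6, 7, 8, 9, 10, 11]

Max-flow min-cut theorem verified: both equal 7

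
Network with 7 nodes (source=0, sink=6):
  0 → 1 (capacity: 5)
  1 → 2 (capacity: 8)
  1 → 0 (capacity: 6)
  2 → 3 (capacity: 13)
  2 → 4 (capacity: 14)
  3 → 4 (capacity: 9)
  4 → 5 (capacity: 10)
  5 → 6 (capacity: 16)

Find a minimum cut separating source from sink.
Min cut value = 5, edges: (0,1)

Min cut value: 5
Partition: S = [0], T = [1, 2, 3, 4, 5, 6]
Cut edges: (0,1)

By max-flow min-cut theorem, max flow = min cut = 5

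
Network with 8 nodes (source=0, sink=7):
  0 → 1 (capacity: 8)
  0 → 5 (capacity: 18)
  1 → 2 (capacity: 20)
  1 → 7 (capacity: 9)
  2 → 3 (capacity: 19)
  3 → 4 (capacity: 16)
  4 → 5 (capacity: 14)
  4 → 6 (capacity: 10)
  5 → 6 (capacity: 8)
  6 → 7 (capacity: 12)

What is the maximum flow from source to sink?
Maximum flow = 16

Max flow: 16

Flow assignment:
  0 → 1: 8/8
  0 → 5: 8/18
  1 → 7: 8/9
  5 → 6: 8/8
  6 → 7: 8/12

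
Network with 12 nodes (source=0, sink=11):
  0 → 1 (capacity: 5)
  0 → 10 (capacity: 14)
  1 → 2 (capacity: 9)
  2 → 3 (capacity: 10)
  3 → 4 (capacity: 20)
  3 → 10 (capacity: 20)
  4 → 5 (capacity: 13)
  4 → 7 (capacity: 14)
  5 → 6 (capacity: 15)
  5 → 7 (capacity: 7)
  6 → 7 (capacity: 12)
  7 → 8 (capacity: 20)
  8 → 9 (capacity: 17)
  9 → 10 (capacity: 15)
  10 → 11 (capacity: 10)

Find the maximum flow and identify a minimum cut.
Max flow = 10, Min cut edges: (10,11)

Maximum flow: 10
Minimum cut: (10,11)
Partition: S = [0, 1, 2, 3, 4, 5, 6, 7, 8, 9, 10], T = [11]

Max-flow min-cut theorem verified: both equal 10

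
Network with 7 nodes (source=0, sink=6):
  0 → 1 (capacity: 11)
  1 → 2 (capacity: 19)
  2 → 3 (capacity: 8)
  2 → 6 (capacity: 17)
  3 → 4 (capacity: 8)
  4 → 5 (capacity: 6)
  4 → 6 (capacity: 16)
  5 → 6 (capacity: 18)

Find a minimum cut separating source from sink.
Min cut value = 11, edges: (0,1)

Min cut value: 11
Partition: S = [0], T = [1, 2, 3, 4, 5, 6]
Cut edges: (0,1)

By max-flow min-cut theorem, max flow = min cut = 11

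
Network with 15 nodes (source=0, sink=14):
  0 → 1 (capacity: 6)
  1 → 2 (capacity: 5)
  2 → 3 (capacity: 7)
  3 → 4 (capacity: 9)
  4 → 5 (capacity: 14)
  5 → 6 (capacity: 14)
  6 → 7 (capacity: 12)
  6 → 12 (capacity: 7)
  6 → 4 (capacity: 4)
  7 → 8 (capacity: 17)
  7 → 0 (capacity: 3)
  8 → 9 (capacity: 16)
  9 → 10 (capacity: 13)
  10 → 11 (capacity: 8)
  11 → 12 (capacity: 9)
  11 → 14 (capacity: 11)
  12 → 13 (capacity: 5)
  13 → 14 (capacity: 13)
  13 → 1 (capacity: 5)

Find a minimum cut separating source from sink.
Min cut value = 5, edges: (1,2)

Min cut value: 5
Partition: S = [0, 1], T = [2, 3, 4, 5, 6, 7, 8, 9, 10, 11, 12, 13, 14]
Cut edges: (1,2)

By max-flow min-cut theorem, max flow = min cut = 5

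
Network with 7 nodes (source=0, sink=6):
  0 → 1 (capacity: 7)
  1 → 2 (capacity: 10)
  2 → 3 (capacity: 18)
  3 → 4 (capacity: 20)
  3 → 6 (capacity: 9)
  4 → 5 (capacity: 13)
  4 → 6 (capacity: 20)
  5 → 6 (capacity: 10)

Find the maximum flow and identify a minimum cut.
Max flow = 7, Min cut edges: (0,1)

Maximum flow: 7
Minimum cut: (0,1)
Partition: S = [0], T = [1, 2, 3, 4, 5, 6]

Max-flow min-cut theorem verified: both equal 7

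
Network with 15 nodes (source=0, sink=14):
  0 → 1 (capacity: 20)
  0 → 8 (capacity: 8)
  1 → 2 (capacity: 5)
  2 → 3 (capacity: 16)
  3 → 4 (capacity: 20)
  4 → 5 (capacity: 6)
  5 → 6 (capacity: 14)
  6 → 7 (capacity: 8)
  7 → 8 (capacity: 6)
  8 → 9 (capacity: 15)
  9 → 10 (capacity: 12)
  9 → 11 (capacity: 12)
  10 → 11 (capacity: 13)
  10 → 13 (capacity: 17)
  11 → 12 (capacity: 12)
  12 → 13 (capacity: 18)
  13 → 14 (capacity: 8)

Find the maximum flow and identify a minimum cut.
Max flow = 8, Min cut edges: (13,14)

Maximum flow: 8
Minimum cut: (13,14)
Partition: S = [0, 1, 2, 3, 4, 5, 6, 7, 8, 9, 10, 11, 12, 13], T = [14]

Max-flow min-cut theorem verified: both equal 8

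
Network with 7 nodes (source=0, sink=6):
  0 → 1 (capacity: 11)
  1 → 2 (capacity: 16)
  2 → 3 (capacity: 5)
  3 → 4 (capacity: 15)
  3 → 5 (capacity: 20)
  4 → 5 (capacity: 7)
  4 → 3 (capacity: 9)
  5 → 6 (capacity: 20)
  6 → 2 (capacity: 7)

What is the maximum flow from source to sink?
Maximum flow = 5

Max flow: 5

Flow assignment:
  0 → 1: 5/11
  1 → 2: 5/16
  2 → 3: 5/5
  3 → 5: 5/20
  5 → 6: 5/20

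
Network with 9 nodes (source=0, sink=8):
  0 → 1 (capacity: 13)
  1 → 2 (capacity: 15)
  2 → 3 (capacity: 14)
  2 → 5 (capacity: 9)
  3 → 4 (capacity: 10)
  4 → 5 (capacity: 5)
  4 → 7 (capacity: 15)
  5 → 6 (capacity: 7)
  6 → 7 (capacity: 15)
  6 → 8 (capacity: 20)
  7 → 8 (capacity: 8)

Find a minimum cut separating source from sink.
Min cut value = 13, edges: (0,1)

Min cut value: 13
Partition: S = [0], T = [1, 2, 3, 4, 5, 6, 7, 8]
Cut edges: (0,1)

By max-flow min-cut theorem, max flow = min cut = 13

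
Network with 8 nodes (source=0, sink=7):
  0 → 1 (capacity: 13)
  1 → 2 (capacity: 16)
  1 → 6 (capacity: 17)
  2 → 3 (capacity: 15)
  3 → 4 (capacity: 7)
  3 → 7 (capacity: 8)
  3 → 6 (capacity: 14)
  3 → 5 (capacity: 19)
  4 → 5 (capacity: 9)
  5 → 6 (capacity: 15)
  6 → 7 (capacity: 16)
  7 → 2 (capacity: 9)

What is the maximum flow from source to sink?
Maximum flow = 13

Max flow: 13

Flow assignment:
  0 → 1: 13/13
  1 → 6: 13/17
  6 → 7: 13/16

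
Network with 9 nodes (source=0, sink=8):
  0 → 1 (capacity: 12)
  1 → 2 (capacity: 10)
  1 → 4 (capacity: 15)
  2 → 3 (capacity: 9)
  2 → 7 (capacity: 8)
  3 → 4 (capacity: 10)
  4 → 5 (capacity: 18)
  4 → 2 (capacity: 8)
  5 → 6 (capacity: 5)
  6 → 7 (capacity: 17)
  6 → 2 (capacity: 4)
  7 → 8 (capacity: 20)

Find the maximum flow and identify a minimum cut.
Max flow = 12, Min cut edges: (0,1)

Maximum flow: 12
Minimum cut: (0,1)
Partition: S = [0], T = [1, 2, 3, 4, 5, 6, 7, 8]

Max-flow min-cut theorem verified: both equal 12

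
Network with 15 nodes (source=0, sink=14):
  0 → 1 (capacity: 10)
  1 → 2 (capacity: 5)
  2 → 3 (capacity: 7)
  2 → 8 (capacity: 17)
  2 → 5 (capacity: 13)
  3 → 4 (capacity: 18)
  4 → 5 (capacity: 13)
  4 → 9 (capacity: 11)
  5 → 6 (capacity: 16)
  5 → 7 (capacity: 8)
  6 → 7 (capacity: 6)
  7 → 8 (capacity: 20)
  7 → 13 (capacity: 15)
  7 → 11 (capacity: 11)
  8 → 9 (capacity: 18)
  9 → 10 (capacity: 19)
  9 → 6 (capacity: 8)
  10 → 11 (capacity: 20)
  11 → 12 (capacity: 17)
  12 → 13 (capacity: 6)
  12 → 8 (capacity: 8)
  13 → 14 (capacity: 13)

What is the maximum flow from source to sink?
Maximum flow = 5

Max flow: 5

Flow assignment:
  0 → 1: 5/10
  1 → 2: 5/5
  2 → 5: 5/13
  5 → 7: 5/8
  7 → 13: 5/15
  13 → 14: 5/13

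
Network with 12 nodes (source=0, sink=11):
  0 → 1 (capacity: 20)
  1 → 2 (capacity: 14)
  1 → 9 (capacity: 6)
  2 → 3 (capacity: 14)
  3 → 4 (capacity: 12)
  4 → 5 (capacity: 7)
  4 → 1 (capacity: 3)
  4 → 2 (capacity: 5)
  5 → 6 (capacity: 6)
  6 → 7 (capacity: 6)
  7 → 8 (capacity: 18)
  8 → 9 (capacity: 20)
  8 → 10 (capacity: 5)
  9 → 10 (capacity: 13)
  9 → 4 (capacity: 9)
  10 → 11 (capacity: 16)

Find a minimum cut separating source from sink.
Min cut value = 12, edges: (1,9), (6,7)

Min cut value: 12
Partition: S = [0, 1, 2, 3, 4, 5, 6], T = [7, 8, 9, 10, 11]
Cut edges: (1,9), (6,7)

By max-flow min-cut theorem, max flow = min cut = 12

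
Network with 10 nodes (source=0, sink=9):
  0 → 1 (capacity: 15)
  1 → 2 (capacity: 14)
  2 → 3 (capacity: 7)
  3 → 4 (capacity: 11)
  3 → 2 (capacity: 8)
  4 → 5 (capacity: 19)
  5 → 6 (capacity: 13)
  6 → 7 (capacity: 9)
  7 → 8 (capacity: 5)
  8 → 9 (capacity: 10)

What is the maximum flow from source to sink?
Maximum flow = 5

Max flow: 5

Flow assignment:
  0 → 1: 5/15
  1 → 2: 5/14
  2 → 3: 5/7
  3 → 4: 5/11
  4 → 5: 5/19
  5 → 6: 5/13
  6 → 7: 5/9
  7 → 8: 5/5
  8 → 9: 5/10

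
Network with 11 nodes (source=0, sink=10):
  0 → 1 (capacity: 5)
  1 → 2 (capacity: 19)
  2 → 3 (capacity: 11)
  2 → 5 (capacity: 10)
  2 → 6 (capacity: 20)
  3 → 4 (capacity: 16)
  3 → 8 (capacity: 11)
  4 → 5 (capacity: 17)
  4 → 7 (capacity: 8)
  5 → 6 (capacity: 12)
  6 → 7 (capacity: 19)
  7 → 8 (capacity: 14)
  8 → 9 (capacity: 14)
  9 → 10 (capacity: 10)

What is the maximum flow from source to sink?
Maximum flow = 5

Max flow: 5

Flow assignment:
  0 → 1: 5/5
  1 → 2: 5/19
  2 → 3: 5/11
  3 → 8: 5/11
  8 → 9: 5/14
  9 → 10: 5/10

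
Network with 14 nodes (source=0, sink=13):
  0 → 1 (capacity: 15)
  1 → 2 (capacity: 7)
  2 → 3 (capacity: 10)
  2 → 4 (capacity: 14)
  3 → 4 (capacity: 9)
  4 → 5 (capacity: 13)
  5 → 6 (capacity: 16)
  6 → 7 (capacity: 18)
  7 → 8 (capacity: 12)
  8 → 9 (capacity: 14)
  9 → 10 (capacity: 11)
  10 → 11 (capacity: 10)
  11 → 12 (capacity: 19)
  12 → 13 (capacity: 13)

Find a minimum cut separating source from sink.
Min cut value = 7, edges: (1,2)

Min cut value: 7
Partition: S = [0, 1], T = [2, 3, 4, 5, 6, 7, 8, 9, 10, 11, 12, 13]
Cut edges: (1,2)

By max-flow min-cut theorem, max flow = min cut = 7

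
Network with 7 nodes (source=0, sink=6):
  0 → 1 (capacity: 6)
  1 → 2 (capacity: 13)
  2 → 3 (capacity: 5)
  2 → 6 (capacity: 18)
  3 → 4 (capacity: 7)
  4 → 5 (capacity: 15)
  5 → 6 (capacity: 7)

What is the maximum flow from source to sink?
Maximum flow = 6

Max flow: 6

Flow assignment:
  0 → 1: 6/6
  1 → 2: 6/13
  2 → 6: 6/18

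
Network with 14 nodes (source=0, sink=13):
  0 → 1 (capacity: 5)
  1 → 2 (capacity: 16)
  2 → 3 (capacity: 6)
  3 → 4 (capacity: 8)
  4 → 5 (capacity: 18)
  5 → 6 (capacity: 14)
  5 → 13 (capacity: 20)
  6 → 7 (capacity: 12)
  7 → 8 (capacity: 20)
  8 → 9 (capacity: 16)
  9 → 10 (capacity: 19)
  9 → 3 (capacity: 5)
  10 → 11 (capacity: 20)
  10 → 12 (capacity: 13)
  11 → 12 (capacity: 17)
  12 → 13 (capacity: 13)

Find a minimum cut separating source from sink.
Min cut value = 5, edges: (0,1)

Min cut value: 5
Partition: S = [0], T = [1, 2, 3, 4, 5, 6, 7, 8, 9, 10, 11, 12, 13]
Cut edges: (0,1)

By max-flow min-cut theorem, max flow = min cut = 5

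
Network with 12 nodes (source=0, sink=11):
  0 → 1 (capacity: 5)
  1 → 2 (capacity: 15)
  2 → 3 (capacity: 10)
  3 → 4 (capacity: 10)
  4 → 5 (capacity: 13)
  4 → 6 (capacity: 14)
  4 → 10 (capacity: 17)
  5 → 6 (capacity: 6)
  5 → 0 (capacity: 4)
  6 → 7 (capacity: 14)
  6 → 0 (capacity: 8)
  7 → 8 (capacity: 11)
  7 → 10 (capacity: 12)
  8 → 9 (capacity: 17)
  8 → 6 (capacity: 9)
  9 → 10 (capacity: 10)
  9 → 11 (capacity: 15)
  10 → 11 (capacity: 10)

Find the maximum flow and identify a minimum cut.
Max flow = 5, Min cut edges: (0,1)

Maximum flow: 5
Minimum cut: (0,1)
Partition: S = [0], T = [1, 2, 3, 4, 5, 6, 7, 8, 9, 10, 11]

Max-flow min-cut theorem verified: both equal 5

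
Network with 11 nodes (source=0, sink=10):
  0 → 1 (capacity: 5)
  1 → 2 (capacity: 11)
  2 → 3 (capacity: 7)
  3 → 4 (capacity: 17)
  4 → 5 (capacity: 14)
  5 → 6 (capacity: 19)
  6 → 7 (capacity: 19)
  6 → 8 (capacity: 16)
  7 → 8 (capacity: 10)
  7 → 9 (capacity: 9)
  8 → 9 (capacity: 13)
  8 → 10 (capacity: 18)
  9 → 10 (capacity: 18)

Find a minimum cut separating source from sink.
Min cut value = 5, edges: (0,1)

Min cut value: 5
Partition: S = [0], T = [1, 2, 3, 4, 5, 6, 7, 8, 9, 10]
Cut edges: (0,1)

By max-flow min-cut theorem, max flow = min cut = 5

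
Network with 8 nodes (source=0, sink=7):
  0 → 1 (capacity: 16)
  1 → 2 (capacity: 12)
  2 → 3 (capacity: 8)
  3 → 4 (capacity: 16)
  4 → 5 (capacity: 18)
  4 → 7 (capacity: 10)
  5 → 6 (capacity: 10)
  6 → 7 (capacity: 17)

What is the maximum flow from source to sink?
Maximum flow = 8

Max flow: 8

Flow assignment:
  0 → 1: 8/16
  1 → 2: 8/12
  2 → 3: 8/8
  3 → 4: 8/16
  4 → 7: 8/10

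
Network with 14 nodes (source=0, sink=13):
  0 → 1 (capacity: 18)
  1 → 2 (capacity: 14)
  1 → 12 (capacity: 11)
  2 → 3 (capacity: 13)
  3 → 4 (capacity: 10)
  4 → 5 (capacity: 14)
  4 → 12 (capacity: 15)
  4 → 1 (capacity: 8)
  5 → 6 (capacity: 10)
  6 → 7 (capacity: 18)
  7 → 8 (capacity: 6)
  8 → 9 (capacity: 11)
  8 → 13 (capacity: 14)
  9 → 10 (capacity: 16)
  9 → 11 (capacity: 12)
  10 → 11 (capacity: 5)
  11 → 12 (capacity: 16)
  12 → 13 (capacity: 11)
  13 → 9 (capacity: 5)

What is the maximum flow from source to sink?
Maximum flow = 17

Max flow: 17

Flow assignment:
  0 → 1: 17/18
  1 → 2: 7/14
  1 → 12: 11/11
  2 → 3: 7/13
  3 → 4: 7/10
  4 → 5: 6/14
  4 → 1: 1/8
  5 → 6: 6/10
  6 → 7: 6/18
  7 → 8: 6/6
  8 → 13: 6/14
  12 → 13: 11/11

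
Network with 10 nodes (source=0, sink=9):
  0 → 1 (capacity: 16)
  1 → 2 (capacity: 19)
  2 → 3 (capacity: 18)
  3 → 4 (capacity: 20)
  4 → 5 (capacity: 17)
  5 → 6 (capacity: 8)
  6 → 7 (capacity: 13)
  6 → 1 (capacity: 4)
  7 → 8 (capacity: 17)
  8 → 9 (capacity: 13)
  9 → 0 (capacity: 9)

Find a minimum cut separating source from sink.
Min cut value = 8, edges: (5,6)

Min cut value: 8
Partition: S = [0, 1, 2, 3, 4, 5], T = [6, 7, 8, 9]
Cut edges: (5,6)

By max-flow min-cut theorem, max flow = min cut = 8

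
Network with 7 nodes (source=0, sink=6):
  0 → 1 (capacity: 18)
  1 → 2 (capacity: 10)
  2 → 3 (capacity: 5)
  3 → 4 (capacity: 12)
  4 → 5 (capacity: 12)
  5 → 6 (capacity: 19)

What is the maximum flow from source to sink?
Maximum flow = 5

Max flow: 5

Flow assignment:
  0 → 1: 5/18
  1 → 2: 5/10
  2 → 3: 5/5
  3 → 4: 5/12
  4 → 5: 5/12
  5 → 6: 5/19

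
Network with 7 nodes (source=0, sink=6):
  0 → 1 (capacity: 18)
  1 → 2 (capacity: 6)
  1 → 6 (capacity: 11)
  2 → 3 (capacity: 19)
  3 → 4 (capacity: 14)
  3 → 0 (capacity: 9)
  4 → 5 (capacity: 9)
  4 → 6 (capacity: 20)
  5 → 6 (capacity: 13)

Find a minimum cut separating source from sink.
Min cut value = 17, edges: (1,2), (1,6)

Min cut value: 17
Partition: S = [0, 1], T = [2, 3, 4, 5, 6]
Cut edges: (1,2), (1,6)

By max-flow min-cut theorem, max flow = min cut = 17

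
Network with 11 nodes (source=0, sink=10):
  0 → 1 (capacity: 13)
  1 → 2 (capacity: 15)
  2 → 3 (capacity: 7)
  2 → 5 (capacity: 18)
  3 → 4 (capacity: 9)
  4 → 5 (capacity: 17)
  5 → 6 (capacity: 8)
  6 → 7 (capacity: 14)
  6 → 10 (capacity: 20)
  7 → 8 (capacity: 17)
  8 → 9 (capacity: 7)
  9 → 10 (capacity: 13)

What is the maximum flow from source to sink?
Maximum flow = 8

Max flow: 8

Flow assignment:
  0 → 1: 8/13
  1 → 2: 8/15
  2 → 5: 8/18
  5 → 6: 8/8
  6 → 10: 8/20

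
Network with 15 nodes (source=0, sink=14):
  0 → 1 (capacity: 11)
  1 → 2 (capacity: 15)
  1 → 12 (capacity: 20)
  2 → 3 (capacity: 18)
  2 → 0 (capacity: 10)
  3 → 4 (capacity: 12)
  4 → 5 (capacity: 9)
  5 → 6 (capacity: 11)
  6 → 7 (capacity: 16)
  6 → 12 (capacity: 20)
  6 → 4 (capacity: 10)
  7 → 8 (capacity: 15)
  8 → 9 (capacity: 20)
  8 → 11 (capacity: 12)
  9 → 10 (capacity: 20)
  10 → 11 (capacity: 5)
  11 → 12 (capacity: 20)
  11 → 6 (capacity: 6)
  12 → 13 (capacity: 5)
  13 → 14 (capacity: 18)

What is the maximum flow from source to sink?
Maximum flow = 5

Max flow: 5

Flow assignment:
  0 → 1: 5/11
  1 → 12: 5/20
  12 → 13: 5/5
  13 → 14: 5/18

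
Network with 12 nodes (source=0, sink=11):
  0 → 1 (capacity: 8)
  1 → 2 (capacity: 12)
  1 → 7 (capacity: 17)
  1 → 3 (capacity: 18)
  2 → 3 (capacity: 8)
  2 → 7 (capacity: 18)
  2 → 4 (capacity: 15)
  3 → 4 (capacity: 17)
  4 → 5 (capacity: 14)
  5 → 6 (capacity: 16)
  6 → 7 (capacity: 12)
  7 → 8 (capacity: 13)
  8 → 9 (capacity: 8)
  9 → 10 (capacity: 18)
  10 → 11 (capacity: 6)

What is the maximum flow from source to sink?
Maximum flow = 6

Max flow: 6

Flow assignment:
  0 → 1: 6/8
  1 → 7: 6/17
  7 → 8: 6/13
  8 → 9: 6/8
  9 → 10: 6/18
  10 → 11: 6/6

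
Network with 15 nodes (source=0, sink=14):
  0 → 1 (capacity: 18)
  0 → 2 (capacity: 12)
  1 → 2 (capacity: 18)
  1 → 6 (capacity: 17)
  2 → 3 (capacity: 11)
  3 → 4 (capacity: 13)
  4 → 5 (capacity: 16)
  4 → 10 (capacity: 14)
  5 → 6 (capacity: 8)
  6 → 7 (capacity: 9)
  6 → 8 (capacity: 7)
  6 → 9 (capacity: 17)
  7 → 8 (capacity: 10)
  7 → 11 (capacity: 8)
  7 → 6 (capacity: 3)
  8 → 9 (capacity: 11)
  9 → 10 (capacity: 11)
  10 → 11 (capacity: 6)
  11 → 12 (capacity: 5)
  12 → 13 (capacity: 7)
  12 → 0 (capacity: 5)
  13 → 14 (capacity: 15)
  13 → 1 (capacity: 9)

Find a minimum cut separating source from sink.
Min cut value = 5, edges: (11,12)

Min cut value: 5
Partition: S = [0, 1, 2, 3, 4, 5, 6, 7, 8, 9, 10, 11], T = [12, 13, 14]
Cut edges: (11,12)

By max-flow min-cut theorem, max flow = min cut = 5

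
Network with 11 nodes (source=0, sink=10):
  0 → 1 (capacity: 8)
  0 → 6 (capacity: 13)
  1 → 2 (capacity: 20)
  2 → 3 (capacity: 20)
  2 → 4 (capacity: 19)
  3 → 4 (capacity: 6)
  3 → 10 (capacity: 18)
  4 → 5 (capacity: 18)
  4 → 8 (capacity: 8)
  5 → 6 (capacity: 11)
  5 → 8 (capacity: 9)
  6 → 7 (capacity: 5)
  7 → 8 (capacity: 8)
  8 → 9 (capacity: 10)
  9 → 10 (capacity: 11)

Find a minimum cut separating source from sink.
Min cut value = 13, edges: (0,1), (6,7)

Min cut value: 13
Partition: S = [0, 6], T = [1, 2, 3, 4, 5, 7, 8, 9, 10]
Cut edges: (0,1), (6,7)

By max-flow min-cut theorem, max flow = min cut = 13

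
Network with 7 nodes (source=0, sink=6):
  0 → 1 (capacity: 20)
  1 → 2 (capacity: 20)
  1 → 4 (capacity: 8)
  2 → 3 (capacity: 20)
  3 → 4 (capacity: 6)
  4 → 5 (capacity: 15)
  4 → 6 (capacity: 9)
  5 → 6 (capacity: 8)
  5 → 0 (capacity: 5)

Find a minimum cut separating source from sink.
Min cut value = 14, edges: (1,4), (3,4)

Min cut value: 14
Partition: S = [0, 1, 2, 3], T = [4, 5, 6]
Cut edges: (1,4), (3,4)

By max-flow min-cut theorem, max flow = min cut = 14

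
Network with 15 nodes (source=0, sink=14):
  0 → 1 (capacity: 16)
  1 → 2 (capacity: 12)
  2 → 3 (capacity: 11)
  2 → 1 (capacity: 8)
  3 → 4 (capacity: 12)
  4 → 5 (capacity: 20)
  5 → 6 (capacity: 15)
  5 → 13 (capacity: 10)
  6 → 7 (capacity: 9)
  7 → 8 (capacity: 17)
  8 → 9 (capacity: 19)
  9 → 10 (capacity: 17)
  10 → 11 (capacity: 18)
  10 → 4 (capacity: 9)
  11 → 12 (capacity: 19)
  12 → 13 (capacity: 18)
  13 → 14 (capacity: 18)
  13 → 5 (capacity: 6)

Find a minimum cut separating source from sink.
Min cut value = 11, edges: (2,3)

Min cut value: 11
Partition: S = [0, 1, 2], T = [3, 4, 5, 6, 7, 8, 9, 10, 11, 12, 13, 14]
Cut edges: (2,3)

By max-flow min-cut theorem, max flow = min cut = 11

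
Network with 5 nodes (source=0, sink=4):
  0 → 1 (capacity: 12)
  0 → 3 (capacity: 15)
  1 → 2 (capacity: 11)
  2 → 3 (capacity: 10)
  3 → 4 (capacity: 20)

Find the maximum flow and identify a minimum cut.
Max flow = 20, Min cut edges: (3,4)

Maximum flow: 20
Minimum cut: (3,4)
Partition: S = [0, 1, 2, 3], T = [4]

Max-flow min-cut theorem verified: both equal 20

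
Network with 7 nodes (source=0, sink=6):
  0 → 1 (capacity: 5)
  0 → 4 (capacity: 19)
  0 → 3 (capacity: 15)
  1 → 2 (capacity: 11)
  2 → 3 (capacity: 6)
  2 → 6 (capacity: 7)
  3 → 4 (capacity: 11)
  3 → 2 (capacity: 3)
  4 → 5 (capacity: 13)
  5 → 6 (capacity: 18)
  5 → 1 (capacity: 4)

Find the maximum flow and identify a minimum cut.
Max flow = 20, Min cut edges: (2,6), (4,5)

Maximum flow: 20
Minimum cut: (2,6), (4,5)
Partition: S = [0, 1, 2, 3, 4], T = [5, 6]

Max-flow min-cut theorem verified: both equal 20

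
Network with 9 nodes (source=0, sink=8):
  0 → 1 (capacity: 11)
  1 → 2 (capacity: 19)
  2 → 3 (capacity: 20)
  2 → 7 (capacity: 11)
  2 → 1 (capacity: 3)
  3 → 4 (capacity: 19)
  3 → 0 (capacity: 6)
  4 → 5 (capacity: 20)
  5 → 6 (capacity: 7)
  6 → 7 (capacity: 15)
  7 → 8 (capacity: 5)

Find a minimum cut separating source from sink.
Min cut value = 5, edges: (7,8)

Min cut value: 5
Partition: S = [0, 1, 2, 3, 4, 5, 6, 7], T = [8]
Cut edges: (7,8)

By max-flow min-cut theorem, max flow = min cut = 5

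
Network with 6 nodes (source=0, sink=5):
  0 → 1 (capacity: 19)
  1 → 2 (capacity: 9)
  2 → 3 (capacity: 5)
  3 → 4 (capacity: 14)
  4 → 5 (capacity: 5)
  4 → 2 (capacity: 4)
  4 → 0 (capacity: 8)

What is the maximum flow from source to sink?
Maximum flow = 5

Max flow: 5

Flow assignment:
  0 → 1: 5/19
  1 → 2: 5/9
  2 → 3: 5/5
  3 → 4: 5/14
  4 → 5: 5/5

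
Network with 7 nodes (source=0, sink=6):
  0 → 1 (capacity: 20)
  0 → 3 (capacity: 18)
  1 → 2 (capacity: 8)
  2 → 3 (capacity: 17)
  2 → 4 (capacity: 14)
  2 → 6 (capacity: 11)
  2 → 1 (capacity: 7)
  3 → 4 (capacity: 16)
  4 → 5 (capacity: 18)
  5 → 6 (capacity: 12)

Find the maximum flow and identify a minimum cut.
Max flow = 20, Min cut edges: (1,2), (5,6)

Maximum flow: 20
Minimum cut: (1,2), (5,6)
Partition: S = [0, 1, 3, 4, 5], T = [2, 6]

Max-flow min-cut theorem verified: both equal 20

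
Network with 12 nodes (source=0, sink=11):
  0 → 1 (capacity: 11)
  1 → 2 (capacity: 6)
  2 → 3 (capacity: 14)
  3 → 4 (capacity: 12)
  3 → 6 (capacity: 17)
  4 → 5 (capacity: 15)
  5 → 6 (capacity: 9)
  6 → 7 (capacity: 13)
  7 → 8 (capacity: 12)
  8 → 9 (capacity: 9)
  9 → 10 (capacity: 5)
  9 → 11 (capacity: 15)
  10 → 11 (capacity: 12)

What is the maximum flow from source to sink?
Maximum flow = 6

Max flow: 6

Flow assignment:
  0 → 1: 6/11
  1 → 2: 6/6
  2 → 3: 6/14
  3 → 6: 6/17
  6 → 7: 6/13
  7 → 8: 6/12
  8 → 9: 6/9
  9 → 11: 6/15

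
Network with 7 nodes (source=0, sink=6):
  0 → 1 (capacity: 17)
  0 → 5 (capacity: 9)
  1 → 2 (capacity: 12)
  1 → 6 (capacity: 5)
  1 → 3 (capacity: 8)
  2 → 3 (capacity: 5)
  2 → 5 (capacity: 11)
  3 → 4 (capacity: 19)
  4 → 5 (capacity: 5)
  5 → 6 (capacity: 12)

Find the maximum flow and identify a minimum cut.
Max flow = 17, Min cut edges: (1,6), (5,6)

Maximum flow: 17
Minimum cut: (1,6), (5,6)
Partition: S = [0, 1, 2, 3, 4, 5], T = [6]

Max-flow min-cut theorem verified: both equal 17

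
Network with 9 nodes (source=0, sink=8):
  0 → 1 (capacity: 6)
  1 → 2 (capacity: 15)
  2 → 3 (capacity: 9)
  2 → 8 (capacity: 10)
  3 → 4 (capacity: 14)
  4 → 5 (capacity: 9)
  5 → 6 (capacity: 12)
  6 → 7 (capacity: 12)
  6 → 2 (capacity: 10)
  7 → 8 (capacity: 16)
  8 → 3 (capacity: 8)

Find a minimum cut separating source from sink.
Min cut value = 6, edges: (0,1)

Min cut value: 6
Partition: S = [0], T = [1, 2, 3, 4, 5, 6, 7, 8]
Cut edges: (0,1)

By max-flow min-cut theorem, max flow = min cut = 6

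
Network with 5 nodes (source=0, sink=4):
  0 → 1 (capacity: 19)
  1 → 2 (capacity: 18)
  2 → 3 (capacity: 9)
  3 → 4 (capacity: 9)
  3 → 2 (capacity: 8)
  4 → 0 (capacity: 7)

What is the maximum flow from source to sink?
Maximum flow = 9

Max flow: 9

Flow assignment:
  0 → 1: 9/19
  1 → 2: 9/18
  2 → 3: 9/9
  3 → 4: 9/9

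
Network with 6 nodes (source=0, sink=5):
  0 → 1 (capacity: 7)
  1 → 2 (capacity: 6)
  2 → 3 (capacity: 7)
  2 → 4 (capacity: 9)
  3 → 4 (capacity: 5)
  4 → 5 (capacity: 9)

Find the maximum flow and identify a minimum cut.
Max flow = 6, Min cut edges: (1,2)

Maximum flow: 6
Minimum cut: (1,2)
Partition: S = [0, 1], T = [2, 3, 4, 5]

Max-flow min-cut theorem verified: both equal 6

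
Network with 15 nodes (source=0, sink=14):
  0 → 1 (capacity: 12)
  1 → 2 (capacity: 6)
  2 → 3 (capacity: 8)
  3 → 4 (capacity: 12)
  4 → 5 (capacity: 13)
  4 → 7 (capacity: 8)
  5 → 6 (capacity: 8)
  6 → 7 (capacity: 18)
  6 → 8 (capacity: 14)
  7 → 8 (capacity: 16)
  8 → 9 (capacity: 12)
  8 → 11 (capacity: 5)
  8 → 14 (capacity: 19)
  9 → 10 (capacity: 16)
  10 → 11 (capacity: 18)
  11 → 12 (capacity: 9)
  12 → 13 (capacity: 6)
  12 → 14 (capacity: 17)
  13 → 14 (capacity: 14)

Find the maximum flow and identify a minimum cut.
Max flow = 6, Min cut edges: (1,2)

Maximum flow: 6
Minimum cut: (1,2)
Partition: S = [0, 1], T = [2, 3, 4, 5, 6, 7, 8, 9, 10, 11, 12, 13, 14]

Max-flow min-cut theorem verified: both equal 6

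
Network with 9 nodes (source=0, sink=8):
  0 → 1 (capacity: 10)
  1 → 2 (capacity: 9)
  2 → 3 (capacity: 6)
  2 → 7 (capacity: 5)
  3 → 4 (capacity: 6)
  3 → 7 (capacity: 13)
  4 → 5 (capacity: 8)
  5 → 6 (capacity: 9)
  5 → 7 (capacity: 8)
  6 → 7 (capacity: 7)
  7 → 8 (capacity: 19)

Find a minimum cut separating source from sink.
Min cut value = 9, edges: (1,2)

Min cut value: 9
Partition: S = [0, 1], T = [2, 3, 4, 5, 6, 7, 8]
Cut edges: (1,2)

By max-flow min-cut theorem, max flow = min cut = 9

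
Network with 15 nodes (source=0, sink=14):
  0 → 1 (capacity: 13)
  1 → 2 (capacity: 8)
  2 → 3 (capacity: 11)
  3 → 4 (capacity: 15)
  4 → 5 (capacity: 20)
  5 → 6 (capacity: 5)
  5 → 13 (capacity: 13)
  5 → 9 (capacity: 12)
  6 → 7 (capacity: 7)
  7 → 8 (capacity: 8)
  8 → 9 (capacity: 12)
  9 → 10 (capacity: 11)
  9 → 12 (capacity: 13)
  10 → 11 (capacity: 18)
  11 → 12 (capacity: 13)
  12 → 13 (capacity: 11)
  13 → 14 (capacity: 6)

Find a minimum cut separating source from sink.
Min cut value = 6, edges: (13,14)

Min cut value: 6
Partition: S = [0, 1, 2, 3, 4, 5, 6, 7, 8, 9, 10, 11, 12, 13], T = [14]
Cut edges: (13,14)

By max-flow min-cut theorem, max flow = min cut = 6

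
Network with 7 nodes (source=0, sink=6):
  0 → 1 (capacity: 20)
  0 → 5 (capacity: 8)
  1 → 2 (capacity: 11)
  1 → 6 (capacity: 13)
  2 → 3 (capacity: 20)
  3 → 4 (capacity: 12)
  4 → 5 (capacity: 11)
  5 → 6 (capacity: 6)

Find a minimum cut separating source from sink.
Min cut value = 19, edges: (1,6), (5,6)

Min cut value: 19
Partition: S = [0, 1, 2, 3, 4, 5], T = [6]
Cut edges: (1,6), (5,6)

By max-flow min-cut theorem, max flow = min cut = 19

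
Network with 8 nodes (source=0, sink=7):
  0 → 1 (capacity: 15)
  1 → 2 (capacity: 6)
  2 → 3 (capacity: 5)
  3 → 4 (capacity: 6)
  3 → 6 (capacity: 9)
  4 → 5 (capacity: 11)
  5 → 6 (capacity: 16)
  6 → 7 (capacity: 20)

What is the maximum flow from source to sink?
Maximum flow = 5

Max flow: 5

Flow assignment:
  0 → 1: 5/15
  1 → 2: 5/6
  2 → 3: 5/5
  3 → 6: 5/9
  6 → 7: 5/20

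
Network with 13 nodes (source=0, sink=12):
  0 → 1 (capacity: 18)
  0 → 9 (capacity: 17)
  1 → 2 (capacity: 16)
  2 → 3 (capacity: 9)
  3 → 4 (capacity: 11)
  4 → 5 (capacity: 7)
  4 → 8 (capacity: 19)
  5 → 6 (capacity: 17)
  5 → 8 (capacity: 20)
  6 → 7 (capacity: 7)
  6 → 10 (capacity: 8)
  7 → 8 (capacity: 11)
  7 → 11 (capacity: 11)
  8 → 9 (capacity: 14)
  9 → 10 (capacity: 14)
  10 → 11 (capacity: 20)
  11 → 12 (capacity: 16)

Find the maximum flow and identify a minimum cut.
Max flow = 16, Min cut edges: (11,12)

Maximum flow: 16
Minimum cut: (11,12)
Partition: S = [0, 1, 2, 3, 4, 5, 6, 7, 8, 9, 10, 11], T = [12]

Max-flow min-cut theorem verified: both equal 16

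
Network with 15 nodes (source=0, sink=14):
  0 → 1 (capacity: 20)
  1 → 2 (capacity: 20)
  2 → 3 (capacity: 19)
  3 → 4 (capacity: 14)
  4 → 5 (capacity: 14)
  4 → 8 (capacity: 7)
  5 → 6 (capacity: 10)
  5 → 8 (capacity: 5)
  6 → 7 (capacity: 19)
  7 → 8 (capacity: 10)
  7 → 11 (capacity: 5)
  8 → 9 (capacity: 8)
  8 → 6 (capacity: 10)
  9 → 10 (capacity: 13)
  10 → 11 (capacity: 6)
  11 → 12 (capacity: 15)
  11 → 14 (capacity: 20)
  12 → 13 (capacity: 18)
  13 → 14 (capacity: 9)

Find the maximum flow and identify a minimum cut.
Max flow = 11, Min cut edges: (7,11), (10,11)

Maximum flow: 11
Minimum cut: (7,11), (10,11)
Partition: S = [0, 1, 2, 3, 4, 5, 6, 7, 8, 9, 10], T = [11, 12, 13, 14]

Max-flow min-cut theorem verified: both equal 11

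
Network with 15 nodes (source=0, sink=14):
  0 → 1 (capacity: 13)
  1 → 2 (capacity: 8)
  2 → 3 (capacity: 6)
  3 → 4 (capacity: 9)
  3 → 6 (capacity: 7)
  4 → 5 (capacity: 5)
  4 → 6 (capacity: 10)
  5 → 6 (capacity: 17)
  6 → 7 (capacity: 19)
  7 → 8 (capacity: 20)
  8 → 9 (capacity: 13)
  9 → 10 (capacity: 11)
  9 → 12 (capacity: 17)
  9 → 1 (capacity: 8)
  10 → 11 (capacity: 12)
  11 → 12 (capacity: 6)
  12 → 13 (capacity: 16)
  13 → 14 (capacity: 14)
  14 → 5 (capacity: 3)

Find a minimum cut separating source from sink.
Min cut value = 6, edges: (2,3)

Min cut value: 6
Partition: S = [0, 1, 2], T = [3, 4, 5, 6, 7, 8, 9, 10, 11, 12, 13, 14]
Cut edges: (2,3)

By max-flow min-cut theorem, max flow = min cut = 6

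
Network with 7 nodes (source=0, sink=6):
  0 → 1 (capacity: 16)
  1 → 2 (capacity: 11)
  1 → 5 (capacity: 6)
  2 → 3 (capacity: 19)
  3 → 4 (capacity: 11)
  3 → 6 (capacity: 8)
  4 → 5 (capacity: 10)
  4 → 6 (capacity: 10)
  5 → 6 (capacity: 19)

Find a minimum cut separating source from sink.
Min cut value = 16, edges: (0,1)

Min cut value: 16
Partition: S = [0], T = [1, 2, 3, 4, 5, 6]
Cut edges: (0,1)

By max-flow min-cut theorem, max flow = min cut = 16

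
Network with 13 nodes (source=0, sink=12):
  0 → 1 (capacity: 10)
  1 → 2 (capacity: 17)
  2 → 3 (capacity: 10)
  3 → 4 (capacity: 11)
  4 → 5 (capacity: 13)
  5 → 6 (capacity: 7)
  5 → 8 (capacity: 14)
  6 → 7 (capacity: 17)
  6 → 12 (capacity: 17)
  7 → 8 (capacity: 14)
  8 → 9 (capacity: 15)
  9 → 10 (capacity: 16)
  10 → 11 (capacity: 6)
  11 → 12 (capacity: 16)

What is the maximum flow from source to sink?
Maximum flow = 10

Max flow: 10

Flow assignment:
  0 → 1: 10/10
  1 → 2: 10/17
  2 → 3: 10/10
  3 → 4: 10/11
  4 → 5: 10/13
  5 → 6: 7/7
  5 → 8: 3/14
  6 → 12: 7/17
  8 → 9: 3/15
  9 → 10: 3/16
  10 → 11: 3/6
  11 → 12: 3/16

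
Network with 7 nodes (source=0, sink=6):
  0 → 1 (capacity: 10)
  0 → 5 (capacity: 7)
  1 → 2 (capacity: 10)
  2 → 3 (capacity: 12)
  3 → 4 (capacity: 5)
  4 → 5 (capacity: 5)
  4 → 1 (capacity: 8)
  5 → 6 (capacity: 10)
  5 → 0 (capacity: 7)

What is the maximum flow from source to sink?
Maximum flow = 10

Max flow: 10

Flow assignment:
  0 → 1: 5/10
  0 → 5: 5/7
  1 → 2: 5/10
  2 → 3: 5/12
  3 → 4: 5/5
  4 → 5: 5/5
  5 → 6: 10/10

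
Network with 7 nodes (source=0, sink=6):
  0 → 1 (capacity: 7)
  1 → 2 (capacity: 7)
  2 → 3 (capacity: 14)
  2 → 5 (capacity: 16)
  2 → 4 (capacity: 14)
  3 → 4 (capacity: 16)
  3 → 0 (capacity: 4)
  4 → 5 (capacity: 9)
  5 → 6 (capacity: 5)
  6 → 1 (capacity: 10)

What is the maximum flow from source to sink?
Maximum flow = 5

Max flow: 5

Flow assignment:
  0 → 1: 5/7
  1 → 2: 5/7
  2 → 5: 5/16
  5 → 6: 5/5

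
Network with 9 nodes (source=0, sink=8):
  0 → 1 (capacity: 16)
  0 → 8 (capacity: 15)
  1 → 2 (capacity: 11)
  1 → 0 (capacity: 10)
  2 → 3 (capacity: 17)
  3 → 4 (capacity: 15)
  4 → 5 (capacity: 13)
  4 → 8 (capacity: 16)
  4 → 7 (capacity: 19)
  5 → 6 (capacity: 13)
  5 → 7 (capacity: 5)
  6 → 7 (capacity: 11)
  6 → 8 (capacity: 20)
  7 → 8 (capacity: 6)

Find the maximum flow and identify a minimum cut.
Max flow = 26, Min cut edges: (0,8), (1,2)

Maximum flow: 26
Minimum cut: (0,8), (1,2)
Partition: S = [0, 1], T = [2, 3, 4, 5, 6, 7, 8]

Max-flow min-cut theorem verified: both equal 26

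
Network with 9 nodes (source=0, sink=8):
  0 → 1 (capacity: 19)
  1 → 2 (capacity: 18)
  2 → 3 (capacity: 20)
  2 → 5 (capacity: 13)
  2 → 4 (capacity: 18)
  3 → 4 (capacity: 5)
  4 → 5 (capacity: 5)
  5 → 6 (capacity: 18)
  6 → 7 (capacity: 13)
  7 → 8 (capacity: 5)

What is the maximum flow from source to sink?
Maximum flow = 5

Max flow: 5

Flow assignment:
  0 → 1: 5/19
  1 → 2: 5/18
  2 → 4: 5/18
  4 → 5: 5/5
  5 → 6: 5/18
  6 → 7: 5/13
  7 → 8: 5/5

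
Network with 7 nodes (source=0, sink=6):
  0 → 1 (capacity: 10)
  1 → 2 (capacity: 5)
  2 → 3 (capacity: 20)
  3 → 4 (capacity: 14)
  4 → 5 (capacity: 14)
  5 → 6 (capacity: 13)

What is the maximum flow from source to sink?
Maximum flow = 5

Max flow: 5

Flow assignment:
  0 → 1: 5/10
  1 → 2: 5/5
  2 → 3: 5/20
  3 → 4: 5/14
  4 → 5: 5/14
  5 → 6: 5/13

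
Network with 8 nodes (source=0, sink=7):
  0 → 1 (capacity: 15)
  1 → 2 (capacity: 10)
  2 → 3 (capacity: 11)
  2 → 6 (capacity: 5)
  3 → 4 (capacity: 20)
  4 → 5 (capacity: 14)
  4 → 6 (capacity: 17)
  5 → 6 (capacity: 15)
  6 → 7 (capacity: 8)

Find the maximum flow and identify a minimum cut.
Max flow = 8, Min cut edges: (6,7)

Maximum flow: 8
Minimum cut: (6,7)
Partition: S = [0, 1, 2, 3, 4, 5, 6], T = [7]

Max-flow min-cut theorem verified: both equal 8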